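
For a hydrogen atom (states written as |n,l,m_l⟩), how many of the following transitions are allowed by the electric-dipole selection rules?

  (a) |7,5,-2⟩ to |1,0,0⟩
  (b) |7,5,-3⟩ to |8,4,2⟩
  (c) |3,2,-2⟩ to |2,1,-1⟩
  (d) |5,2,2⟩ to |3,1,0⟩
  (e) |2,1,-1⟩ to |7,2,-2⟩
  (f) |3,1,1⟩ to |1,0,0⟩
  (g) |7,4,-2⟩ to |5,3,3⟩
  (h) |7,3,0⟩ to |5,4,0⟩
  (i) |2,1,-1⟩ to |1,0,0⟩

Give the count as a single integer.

(a) forbidden — Δl = -5 (E1 requires Δl = ±1); Δm_l = +2 (E1 requires Δm_l = 0, ±1)
(b) forbidden — Δm_l = +5 (E1 requires Δm_l = 0, ±1)
(c) allowed
(d) forbidden — Δm_l = -2 (E1 requires Δm_l = 0, ±1)
(e) allowed
(f) allowed
(g) forbidden — Δm_l = +5 (E1 requires Δm_l = 0, ±1)
(h) allowed
(i) allowed
Total allowed: 5 of 9.

5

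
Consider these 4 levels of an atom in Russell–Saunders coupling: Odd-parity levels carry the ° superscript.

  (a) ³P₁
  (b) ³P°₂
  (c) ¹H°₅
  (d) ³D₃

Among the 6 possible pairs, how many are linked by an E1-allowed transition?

(a)–(b): allowed.
(a)–(c): forbidden (ΔS, ΔL, ΔJ).
(a)–(d): forbidden (parity, ΔJ).
(b)–(c): forbidden (parity, ΔS, ΔL, ΔJ).
(b)–(d): allowed.
(c)–(d): forbidden (ΔS, ΔL, ΔJ).
Allowed pairs: 2 of 6.

2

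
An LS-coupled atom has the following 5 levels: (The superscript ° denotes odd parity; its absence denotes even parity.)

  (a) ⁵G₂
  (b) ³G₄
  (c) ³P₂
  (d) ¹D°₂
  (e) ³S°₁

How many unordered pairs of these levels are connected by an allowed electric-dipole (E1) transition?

1

(a)–(b): forbidden (parity, ΔS, ΔJ).
(a)–(c): forbidden (parity, ΔS, ΔL).
(a)–(d): forbidden (ΔS, ΔL).
(a)–(e): forbidden (ΔS, ΔL).
(b)–(c): forbidden (parity, ΔL, ΔJ).
(b)–(d): forbidden (ΔS, ΔL, ΔJ).
(b)–(e): forbidden (ΔL, ΔJ).
(c)–(d): forbidden (ΔS).
(c)–(e): allowed.
(d)–(e): forbidden (parity, ΔS, ΔL).
Allowed pairs: 1 of 10.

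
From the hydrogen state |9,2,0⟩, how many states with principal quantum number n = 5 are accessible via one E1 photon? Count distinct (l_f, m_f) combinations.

E1 requires Δl = ±1, so l_f ∈ {1, 3}; with 0 ≤ l_f ≤ n_f−1 = 4, the allowed l_f values are {1, 3}.
For l_f = 1: m_f ∈ {m_i−1, m_i, m_i+1} ∩ [−1, 1] = {-1, 0, 1} → 3 states.
For l_f = 3: m_f ∈ {m_i−1, m_i, m_i+1} ∩ [−3, 3] = {-1, 0, 1} → 3 states.
Total: 6.

6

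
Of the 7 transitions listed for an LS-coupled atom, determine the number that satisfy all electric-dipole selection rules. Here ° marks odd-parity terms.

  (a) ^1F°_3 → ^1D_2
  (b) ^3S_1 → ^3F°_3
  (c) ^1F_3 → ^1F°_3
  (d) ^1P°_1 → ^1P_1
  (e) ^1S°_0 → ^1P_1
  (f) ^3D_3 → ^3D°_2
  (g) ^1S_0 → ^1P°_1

6

(a) allowed
(b) forbidden (ΔL, ΔJ fail)
(c) allowed
(d) allowed
(e) allowed
(f) allowed
(g) allowed
Total allowed: 6 of 7.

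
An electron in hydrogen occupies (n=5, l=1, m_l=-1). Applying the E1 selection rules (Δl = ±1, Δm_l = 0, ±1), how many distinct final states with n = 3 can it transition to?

4

E1 requires Δl = ±1, so l_f ∈ {0, 2}; with 0 ≤ l_f ≤ n_f−1 = 2, the allowed l_f values are {0, 2}.
For l_f = 0: m_f ∈ {m_i−1, m_i, m_i+1} ∩ [−0, 0] = {0} → 1 state.
For l_f = 2: m_f ∈ {m_i−1, m_i, m_i+1} ∩ [−2, 2] = {-2, -1, 0} → 3 states.
Total: 4.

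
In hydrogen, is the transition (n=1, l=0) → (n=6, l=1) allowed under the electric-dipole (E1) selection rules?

allowed

Initial l = 0, final l = 1, so Δl = +1. E1 requires Δl = ±1: ✓.
All E1 selection rules are satisfied.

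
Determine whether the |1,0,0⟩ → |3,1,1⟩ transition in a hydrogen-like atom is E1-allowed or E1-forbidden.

l: 0 → 1 (Δl = +1). Δl = ±1 passes.
m_l: 0 → 1 (Δm_l = +1). |Δm_l| ≤ 1 passes.
All E1 selection rules are satisfied.

allowed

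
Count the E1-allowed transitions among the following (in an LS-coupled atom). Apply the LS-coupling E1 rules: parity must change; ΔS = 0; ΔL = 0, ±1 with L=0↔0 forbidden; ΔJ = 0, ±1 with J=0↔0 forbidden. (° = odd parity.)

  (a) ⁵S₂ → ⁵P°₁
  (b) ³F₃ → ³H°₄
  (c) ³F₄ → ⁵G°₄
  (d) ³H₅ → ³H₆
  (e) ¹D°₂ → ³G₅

1

(a) allowed
(b) forbidden (ΔL fails)
(c) forbidden (ΔS fails)
(d) forbidden (parity fails)
(e) forbidden (ΔS, ΔL, ΔJ fail)
Total allowed: 1 of 5.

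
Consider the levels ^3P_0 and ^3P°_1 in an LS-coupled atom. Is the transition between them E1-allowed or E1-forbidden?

allowed

Reading off the term symbols: S 1→1, L 1→1, J 0→1, parity even→odd.
Parity must change: even → odd — ok.
ΔL = 0, ±1 (not L=0↔0): L: 1 → 1, ΔL = +0 — ok.
ΔS = 0: S: 1 → 1 — ok.
ΔJ = 0, ±1 (not J=0↔0): J: 0 → 1, ΔJ = +1 — ok.
All four E1 rules are satisfied.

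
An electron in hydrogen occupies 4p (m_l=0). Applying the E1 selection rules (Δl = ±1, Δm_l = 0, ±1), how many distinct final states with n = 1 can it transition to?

1

E1 requires Δl = ±1, so l_f ∈ {0, 2}; with 0 ≤ l_f ≤ n_f−1 = 0, the allowed l_f values are {0}.
For l_f = 0: m_f ∈ {m_i−1, m_i, m_i+1} ∩ [−0, 0] = {0} → 1 state.
Total: 1.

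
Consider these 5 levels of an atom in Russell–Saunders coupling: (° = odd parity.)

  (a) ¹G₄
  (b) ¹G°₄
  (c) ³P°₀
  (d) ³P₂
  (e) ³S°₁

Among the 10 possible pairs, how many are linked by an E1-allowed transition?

2

(a)–(b): allowed.
(a)–(c): forbidden (ΔS, ΔL, ΔJ).
(a)–(d): forbidden (parity, ΔS, ΔL, ΔJ).
(a)–(e): forbidden (ΔS, ΔL, ΔJ).
(b)–(c): forbidden (parity, ΔS, ΔL, ΔJ).
(b)–(d): forbidden (ΔS, ΔL, ΔJ).
(b)–(e): forbidden (parity, ΔS, ΔL, ΔJ).
(c)–(d): forbidden (ΔJ).
(c)–(e): forbidden (parity).
(d)–(e): allowed.
Allowed pairs: 2 of 10.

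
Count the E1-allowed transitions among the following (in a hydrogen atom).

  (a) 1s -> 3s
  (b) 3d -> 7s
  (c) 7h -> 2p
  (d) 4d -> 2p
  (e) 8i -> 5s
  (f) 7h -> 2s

(a) forbidden — Δl = +0 (E1 requires Δl = ±1)
(b) forbidden — Δl = -2 (E1 requires Δl = ±1)
(c) forbidden — Δl = -4 (E1 requires Δl = ±1)
(d) allowed
(e) forbidden — Δl = -6 (E1 requires Δl = ±1)
(f) forbidden — Δl = -5 (E1 requires Δl = ±1)
Total allowed: 1 of 6.

1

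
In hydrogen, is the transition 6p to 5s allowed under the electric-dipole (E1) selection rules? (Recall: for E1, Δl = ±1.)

Δl = 0 − 1 = -1; the E1 rule Δl = ±1 is ok.
All E1 selection rules are satisfied.

allowed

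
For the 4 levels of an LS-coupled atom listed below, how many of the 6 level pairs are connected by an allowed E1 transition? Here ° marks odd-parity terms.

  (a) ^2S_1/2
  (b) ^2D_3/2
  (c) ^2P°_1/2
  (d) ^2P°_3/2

4

(a)–(b): forbidden (parity, ΔL).
(a)–(c): allowed.
(a)–(d): allowed.
(b)–(c): allowed.
(b)–(d): allowed.
(c)–(d): forbidden (parity).
Allowed pairs: 4 of 6.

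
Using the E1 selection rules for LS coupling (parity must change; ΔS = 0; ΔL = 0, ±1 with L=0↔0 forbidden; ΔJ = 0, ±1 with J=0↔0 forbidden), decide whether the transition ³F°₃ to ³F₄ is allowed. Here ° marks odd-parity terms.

allowed

Initial level: S=1, L=3, J=3, parity odd. Final level: S=1, L=3, J=4, parity even.
Parity must change: odd → even — ok.
ΔS = 0: S: 1 → 1 — ok.
ΔL = 0, ±1 (not L=0↔0): L: 3 → 3, ΔL = +0 — ok.
ΔJ = 0, ±1 (not J=0↔0): J: 3 → 4, ΔJ = +1 — ok.
All four E1 rules are satisfied.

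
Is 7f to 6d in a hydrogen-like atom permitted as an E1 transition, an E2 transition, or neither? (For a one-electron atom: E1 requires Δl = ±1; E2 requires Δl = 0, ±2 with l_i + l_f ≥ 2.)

Δl = 2 − 3 = -1; l_i + l_f = 5.
E1 (Δl = ±1): satisfied.
E2 (Δl = 0,±2, l_i+l_f ≥ 2): not satisfied.

E1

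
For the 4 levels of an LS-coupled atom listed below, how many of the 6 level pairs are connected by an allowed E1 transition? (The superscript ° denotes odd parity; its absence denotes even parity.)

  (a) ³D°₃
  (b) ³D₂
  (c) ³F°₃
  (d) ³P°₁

3

(a)–(b): allowed.
(a)–(c): forbidden (parity).
(a)–(d): forbidden (parity, ΔJ).
(b)–(c): allowed.
(b)–(d): allowed.
(c)–(d): forbidden (parity, ΔL, ΔJ).
Allowed pairs: 3 of 6.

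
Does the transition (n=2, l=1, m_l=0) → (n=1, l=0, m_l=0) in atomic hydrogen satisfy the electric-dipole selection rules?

allowed

l: 1 → 0 (Δl = -1). Δl = ±1 ok.
Δm_l = 0 − (0) = +0. E1 requires Δm_l = 0, ±1: ok.
All E1 selection rules are satisfied.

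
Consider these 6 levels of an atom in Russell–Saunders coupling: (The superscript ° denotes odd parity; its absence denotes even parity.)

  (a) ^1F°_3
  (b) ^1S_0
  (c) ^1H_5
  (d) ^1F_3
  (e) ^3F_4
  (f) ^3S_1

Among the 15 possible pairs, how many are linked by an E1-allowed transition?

1

(a)–(b): forbidden (ΔL, ΔJ).
(a)–(c): forbidden (ΔL, ΔJ).
(a)–(d): allowed.
(a)–(e): forbidden (ΔS).
(a)–(f): forbidden (ΔS, ΔL, ΔJ).
(b)–(c): forbidden (parity, ΔL, ΔJ).
(b)–(d): forbidden (parity, ΔL, ΔJ).
(b)–(e): forbidden (parity, ΔS, ΔL, ΔJ).
(b)–(f): forbidden (parity, ΔS, ΔL).
(c)–(d): forbidden (parity, ΔL, ΔJ).
(c)–(e): forbidden (parity, ΔS, ΔL).
(c)–(f): forbidden (parity, ΔS, ΔL, ΔJ).
(d)–(e): forbidden (parity, ΔS).
(d)–(f): forbidden (parity, ΔS, ΔL, ΔJ).
(e)–(f): forbidden (parity, ΔL, ΔJ).
Allowed pairs: 1 of 15.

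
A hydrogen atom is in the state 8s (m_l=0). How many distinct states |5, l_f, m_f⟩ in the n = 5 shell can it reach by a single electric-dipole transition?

3

E1 requires Δl = ±1, so l_f ∈ {-1, 1}; with 0 ≤ l_f ≤ n_f−1 = 4, the allowed l_f values are {1}.
For l_f = 1: m_f ∈ {m_i−1, m_i, m_i+1} ∩ [−1, 1] = {-1, 0, 1} → 3 states.
Total: 3.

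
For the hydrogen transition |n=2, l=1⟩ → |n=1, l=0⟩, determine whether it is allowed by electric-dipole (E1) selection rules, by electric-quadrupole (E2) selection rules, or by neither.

Δl = 0 − 1 = -1; l_i + l_f = 1.
E1 (Δl = ±1): satisfied.
E2 (Δl = 0,±2, l_i+l_f ≥ 2): not satisfied.

E1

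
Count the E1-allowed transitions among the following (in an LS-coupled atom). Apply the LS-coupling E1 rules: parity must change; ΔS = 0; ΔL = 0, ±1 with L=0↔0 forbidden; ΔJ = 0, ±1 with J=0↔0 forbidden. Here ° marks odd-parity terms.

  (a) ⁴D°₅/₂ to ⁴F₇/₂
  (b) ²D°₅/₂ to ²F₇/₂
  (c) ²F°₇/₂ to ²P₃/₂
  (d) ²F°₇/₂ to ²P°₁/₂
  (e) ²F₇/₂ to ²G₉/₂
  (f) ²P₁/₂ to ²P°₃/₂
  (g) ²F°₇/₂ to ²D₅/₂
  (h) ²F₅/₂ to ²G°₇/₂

5

(a) allowed
(b) allowed
(c) forbidden (ΔL, ΔJ fail)
(d) forbidden (parity, ΔL, ΔJ fail)
(e) forbidden (parity fails)
(f) allowed
(g) allowed
(h) allowed
Total allowed: 5 of 8.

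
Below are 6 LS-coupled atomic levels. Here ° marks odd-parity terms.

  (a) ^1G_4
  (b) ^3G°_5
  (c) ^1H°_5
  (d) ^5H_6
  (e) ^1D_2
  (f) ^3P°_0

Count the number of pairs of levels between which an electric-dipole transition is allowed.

1

(a)–(b): forbidden (ΔS).
(a)–(c): allowed.
(a)–(d): forbidden (parity, ΔS, ΔJ).
(a)–(e): forbidden (parity, ΔL, ΔJ).
(a)–(f): forbidden (ΔS, ΔL, ΔJ).
(b)–(c): forbidden (parity, ΔS).
(b)–(d): forbidden (ΔS).
(b)–(e): forbidden (ΔS, ΔL, ΔJ).
(b)–(f): forbidden (parity, ΔL, ΔJ).
(c)–(d): forbidden (ΔS).
(c)–(e): forbidden (ΔL, ΔJ).
(c)–(f): forbidden (parity, ΔS, ΔL, ΔJ).
(d)–(e): forbidden (parity, ΔS, ΔL, ΔJ).
(d)–(f): forbidden (ΔS, ΔL, ΔJ).
(e)–(f): forbidden (ΔS, ΔJ).
Allowed pairs: 1 of 15.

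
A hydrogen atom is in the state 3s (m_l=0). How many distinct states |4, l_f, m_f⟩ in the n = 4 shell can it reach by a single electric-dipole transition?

E1 requires Δl = ±1, so l_f ∈ {-1, 1}; with 0 ≤ l_f ≤ n_f−1 = 3, the allowed l_f values are {1}.
For l_f = 1: m_f ∈ {m_i−1, m_i, m_i+1} ∩ [−1, 1] = {-1, 0, 1} → 3 states.
Total: 3.

3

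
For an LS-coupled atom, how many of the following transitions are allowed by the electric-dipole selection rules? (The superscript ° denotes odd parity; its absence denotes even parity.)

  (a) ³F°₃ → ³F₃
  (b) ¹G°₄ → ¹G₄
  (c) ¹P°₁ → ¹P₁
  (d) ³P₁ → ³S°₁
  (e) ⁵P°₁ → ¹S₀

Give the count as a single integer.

4

(a) allowed
(b) allowed
(c) allowed
(d) allowed
(e) forbidden (ΔS fails)
Total allowed: 4 of 5.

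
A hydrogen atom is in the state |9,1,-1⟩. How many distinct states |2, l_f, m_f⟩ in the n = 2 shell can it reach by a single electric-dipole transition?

E1 requires Δl = ±1, so l_f ∈ {0, 2}; with 0 ≤ l_f ≤ n_f−1 = 1, the allowed l_f values are {0}.
For l_f = 0: m_f ∈ {m_i−1, m_i, m_i+1} ∩ [−0, 0] = {0} → 1 state.
Total: 1.

1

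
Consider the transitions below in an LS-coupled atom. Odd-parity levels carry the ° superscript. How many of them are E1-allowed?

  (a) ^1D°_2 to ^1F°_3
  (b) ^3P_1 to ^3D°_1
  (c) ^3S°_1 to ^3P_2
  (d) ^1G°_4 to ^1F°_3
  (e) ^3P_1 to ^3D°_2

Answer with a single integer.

3

(a) forbidden (parity fails)
(b) allowed
(c) allowed
(d) forbidden (parity fails)
(e) allowed
Total allowed: 3 of 5.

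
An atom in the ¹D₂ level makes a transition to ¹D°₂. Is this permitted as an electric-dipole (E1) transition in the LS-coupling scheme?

allowed

ΔJ = 0, ±1 (not J=0↔0): J: 2 → 2, ΔJ = +0 — ok.
ΔS = 0: S: 0 → 0 — ok.
ΔL = 0, ±1 (not L=0↔0): L: 2 → 2, ΔL = +0 — ok.
Parity must change: even → odd — ok.
All four E1 rules are satisfied.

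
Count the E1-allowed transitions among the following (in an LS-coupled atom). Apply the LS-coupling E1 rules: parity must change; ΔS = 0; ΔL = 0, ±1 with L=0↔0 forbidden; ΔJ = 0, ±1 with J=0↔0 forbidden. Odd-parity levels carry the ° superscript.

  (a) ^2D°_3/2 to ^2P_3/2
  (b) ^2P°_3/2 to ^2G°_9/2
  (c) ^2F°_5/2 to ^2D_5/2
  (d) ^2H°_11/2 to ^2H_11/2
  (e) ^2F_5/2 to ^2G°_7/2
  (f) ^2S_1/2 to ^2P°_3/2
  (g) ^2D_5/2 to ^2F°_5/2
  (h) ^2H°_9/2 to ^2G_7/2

(a) allowed
(b) forbidden (parity, ΔL, ΔJ fail)
(c) allowed
(d) allowed
(e) allowed
(f) allowed
(g) allowed
(h) allowed
Total allowed: 7 of 8.

7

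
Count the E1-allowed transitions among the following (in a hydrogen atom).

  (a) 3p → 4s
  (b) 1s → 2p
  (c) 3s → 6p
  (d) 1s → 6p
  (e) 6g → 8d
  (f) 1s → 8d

(a) allowed
(b) allowed
(c) allowed
(d) allowed
(e) forbidden — Δl = -2 (E1 requires Δl = ±1)
(f) forbidden — Δl = +2 (E1 requires Δl = ±1)
Total allowed: 4 of 6.

4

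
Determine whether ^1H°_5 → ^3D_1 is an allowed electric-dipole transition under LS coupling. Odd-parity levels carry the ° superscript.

forbidden

Initial level: S=0, L=5, J=5, parity odd. Final level: S=1, L=2, J=1, parity even.
Parity must change: odd → even — ok.
ΔL = 0, ±1 (not L=0↔0): L: 5 → 2, ΔL = -3 — fails.
ΔJ = 0, ±1 (not J=0↔0): J: 5 → 1, ΔJ = -4 — fails.
ΔS = 0: S: 0 → 1 — fails.
Rule(s) violated: ΔS, ΔL, ΔJ.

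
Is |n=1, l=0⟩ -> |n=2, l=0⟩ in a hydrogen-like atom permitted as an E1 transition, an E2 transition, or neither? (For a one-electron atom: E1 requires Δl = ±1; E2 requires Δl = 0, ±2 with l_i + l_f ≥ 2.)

neither

Δl = 0 − 0 = +0; l_i + l_f = 0.
E1 (Δl = ±1): not satisfied.
E2 (Δl = 0,±2, l_i+l_f ≥ 2): not satisfied.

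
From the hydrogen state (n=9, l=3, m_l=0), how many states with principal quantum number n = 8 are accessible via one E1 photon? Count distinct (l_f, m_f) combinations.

E1 requires Δl = ±1, so l_f ∈ {2, 4}; with 0 ≤ l_f ≤ n_f−1 = 7, the allowed l_f values are {2, 4}.
For l_f = 2: m_f ∈ {m_i−1, m_i, m_i+1} ∩ [−2, 2] = {-1, 0, 1} → 3 states.
For l_f = 4: m_f ∈ {m_i−1, m_i, m_i+1} ∩ [−4, 4] = {-1, 0, 1} → 3 states.
Total: 6.

6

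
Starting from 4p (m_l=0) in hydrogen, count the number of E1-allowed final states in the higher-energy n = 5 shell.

E1 requires Δl = ±1, so l_f ∈ {0, 2}; with 0 ≤ l_f ≤ n_f−1 = 4, the allowed l_f values are {0, 2}.
For l_f = 0: m_f ∈ {m_i−1, m_i, m_i+1} ∩ [−0, 0] = {0} → 1 state.
For l_f = 2: m_f ∈ {m_i−1, m_i, m_i+1} ∩ [−2, 2] = {-1, 0, 1} → 3 states.
Total: 4.

4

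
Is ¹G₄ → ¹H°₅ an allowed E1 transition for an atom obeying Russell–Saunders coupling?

allowed

Initial level: S=0, L=4, J=4, parity even. Final level: S=0, L=5, J=5, parity odd.
Parity must change: even → odd — ok.
ΔL = 0, ±1 (not L=0↔0): L: 4 → 5, ΔL = +1 — ok.
ΔS = 0: S: 0 → 0 — ok.
ΔJ = 0, ±1 (not J=0↔0): J: 4 → 5, ΔJ = +1 — ok.
All four E1 rules are satisfied.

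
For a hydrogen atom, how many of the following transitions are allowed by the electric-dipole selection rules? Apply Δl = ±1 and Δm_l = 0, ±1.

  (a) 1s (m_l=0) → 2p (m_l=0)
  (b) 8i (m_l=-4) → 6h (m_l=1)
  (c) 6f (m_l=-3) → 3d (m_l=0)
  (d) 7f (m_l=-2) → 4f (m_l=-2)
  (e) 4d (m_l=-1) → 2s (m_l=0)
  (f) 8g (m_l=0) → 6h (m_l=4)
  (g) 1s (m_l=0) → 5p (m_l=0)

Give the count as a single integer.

(a) allowed
(b) forbidden — Δm_l = +5 (E1 requires Δm_l = 0, ±1)
(c) forbidden — Δm_l = +3 (E1 requires Δm_l = 0, ±1)
(d) forbidden — Δl = +0 (E1 requires Δl = ±1)
(e) forbidden — Δl = -2 (E1 requires Δl = ±1)
(f) forbidden — Δm_l = +4 (E1 requires Δm_l = 0, ±1)
(g) allowed
Total allowed: 2 of 7.

2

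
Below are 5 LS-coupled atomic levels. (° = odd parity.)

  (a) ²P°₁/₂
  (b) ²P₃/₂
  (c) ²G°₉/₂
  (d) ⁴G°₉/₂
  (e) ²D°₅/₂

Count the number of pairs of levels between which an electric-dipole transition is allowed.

2

(a)–(b): allowed.
(a)–(c): forbidden (parity, ΔL, ΔJ).
(a)–(d): forbidden (parity, ΔS, ΔL, ΔJ).
(a)–(e): forbidden (parity, ΔJ).
(b)–(c): forbidden (ΔL, ΔJ).
(b)–(d): forbidden (ΔS, ΔL, ΔJ).
(b)–(e): allowed.
(c)–(d): forbidden (parity, ΔS).
(c)–(e): forbidden (parity, ΔL, ΔJ).
(d)–(e): forbidden (parity, ΔS, ΔL, ΔJ).
Allowed pairs: 2 of 10.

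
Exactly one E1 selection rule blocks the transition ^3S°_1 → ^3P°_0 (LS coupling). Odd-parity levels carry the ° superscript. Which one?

parity

ΔS = 0: S: 1 → 1 — ✓.
Parity must change: odd → odd — ✗.
ΔJ = 0, ±1 (not J=0↔0): J: 1 → 0, ΔJ = -1 — ✓.
ΔL = 0, ±1 (not L=0↔0): L: 0 → 1, ΔL = +1 — ✓.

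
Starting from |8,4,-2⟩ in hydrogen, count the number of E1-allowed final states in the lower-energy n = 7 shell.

6

E1 requires Δl = ±1, so l_f ∈ {3, 5}; with 0 ≤ l_f ≤ n_f−1 = 6, the allowed l_f values are {3, 5}.
For l_f = 3: m_f ∈ {m_i−1, m_i, m_i+1} ∩ [−3, 3] = {-3, -2, -1} → 3 states.
For l_f = 5: m_f ∈ {m_i−1, m_i, m_i+1} ∩ [−5, 5] = {-3, -2, -1} → 3 states.
Total: 6.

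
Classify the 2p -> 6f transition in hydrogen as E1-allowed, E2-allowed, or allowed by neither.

E2

Δl = 3 − 1 = +2; l_i + l_f = 4.
E1 (Δl = ±1): not satisfied.
E2 (Δl = 0,±2, l_i+l_f ≥ 2): satisfied.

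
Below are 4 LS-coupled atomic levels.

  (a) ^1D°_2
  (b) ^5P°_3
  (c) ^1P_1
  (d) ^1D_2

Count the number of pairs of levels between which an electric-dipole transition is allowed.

(a)–(b): forbidden (parity, ΔS).
(a)–(c): allowed.
(a)–(d): allowed.
(b)–(c): forbidden (ΔS, ΔJ).
(b)–(d): forbidden (ΔS).
(c)–(d): forbidden (parity).
Allowed pairs: 2 of 6.

2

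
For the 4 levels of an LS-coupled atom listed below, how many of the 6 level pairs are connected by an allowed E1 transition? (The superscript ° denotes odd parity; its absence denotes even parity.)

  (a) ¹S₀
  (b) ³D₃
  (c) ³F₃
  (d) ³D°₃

2

(a)–(b): forbidden (parity, ΔS, ΔL, ΔJ).
(a)–(c): forbidden (parity, ΔS, ΔL, ΔJ).
(a)–(d): forbidden (ΔS, ΔL, ΔJ).
(b)–(c): forbidden (parity).
(b)–(d): allowed.
(c)–(d): allowed.
Allowed pairs: 2 of 6.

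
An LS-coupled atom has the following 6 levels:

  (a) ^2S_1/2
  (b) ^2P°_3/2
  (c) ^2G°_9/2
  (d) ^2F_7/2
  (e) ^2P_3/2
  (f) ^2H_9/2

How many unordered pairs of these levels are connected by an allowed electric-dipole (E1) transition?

4

(a)–(b): allowed.
(a)–(c): forbidden (ΔL, ΔJ).
(a)–(d): forbidden (parity, ΔL, ΔJ).
(a)–(e): forbidden (parity).
(a)–(f): forbidden (parity, ΔL, ΔJ).
(b)–(c): forbidden (parity, ΔL, ΔJ).
(b)–(d): forbidden (ΔL, ΔJ).
(b)–(e): allowed.
(b)–(f): forbidden (ΔL, ΔJ).
(c)–(d): allowed.
(c)–(e): forbidden (ΔL, ΔJ).
(c)–(f): allowed.
(d)–(e): forbidden (parity, ΔL, ΔJ).
(d)–(f): forbidden (parity, ΔL).
(e)–(f): forbidden (parity, ΔL, ΔJ).
Allowed pairs: 4 of 15.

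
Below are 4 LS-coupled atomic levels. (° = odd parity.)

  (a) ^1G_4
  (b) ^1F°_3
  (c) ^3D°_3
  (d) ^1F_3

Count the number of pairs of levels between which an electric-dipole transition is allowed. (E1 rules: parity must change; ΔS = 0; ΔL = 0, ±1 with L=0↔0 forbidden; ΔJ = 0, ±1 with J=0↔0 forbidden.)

(a)–(b): allowed.
(a)–(c): forbidden (ΔS, ΔL).
(a)–(d): forbidden (parity).
(b)–(c): forbidden (parity, ΔS).
(b)–(d): allowed.
(c)–(d): forbidden (ΔS).
Allowed pairs: 2 of 6.

2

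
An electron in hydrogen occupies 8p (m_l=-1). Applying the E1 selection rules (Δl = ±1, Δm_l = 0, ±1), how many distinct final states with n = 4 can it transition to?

4

E1 requires Δl = ±1, so l_f ∈ {0, 2}; with 0 ≤ l_f ≤ n_f−1 = 3, the allowed l_f values are {0, 2}.
For l_f = 0: m_f ∈ {m_i−1, m_i, m_i+1} ∩ [−0, 0] = {0} → 1 state.
For l_f = 2: m_f ∈ {m_i−1, m_i, m_i+1} ∩ [−2, 2] = {-2, -1, 0} → 3 states.
Total: 4.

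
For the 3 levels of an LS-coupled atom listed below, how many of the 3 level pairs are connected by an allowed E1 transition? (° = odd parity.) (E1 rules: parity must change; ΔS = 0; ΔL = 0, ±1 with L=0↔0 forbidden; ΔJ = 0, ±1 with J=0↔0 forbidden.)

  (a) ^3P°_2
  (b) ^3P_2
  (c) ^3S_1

2

(a)–(b): allowed.
(a)–(c): allowed.
(b)–(c): forbidden (parity).
Allowed pairs: 2 of 3.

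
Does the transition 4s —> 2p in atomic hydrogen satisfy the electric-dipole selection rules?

allowed

l: 0 → 1 (Δl = +1). Δl = ±1 ok.
All E1 selection rules are satisfied.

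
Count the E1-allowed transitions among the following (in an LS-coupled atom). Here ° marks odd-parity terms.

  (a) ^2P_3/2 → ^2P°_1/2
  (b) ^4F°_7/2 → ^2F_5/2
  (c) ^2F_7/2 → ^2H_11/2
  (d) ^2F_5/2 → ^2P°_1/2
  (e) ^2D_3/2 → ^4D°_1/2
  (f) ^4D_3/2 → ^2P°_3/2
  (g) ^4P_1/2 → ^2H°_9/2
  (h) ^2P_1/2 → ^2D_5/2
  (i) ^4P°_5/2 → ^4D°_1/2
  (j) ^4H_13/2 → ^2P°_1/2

1

(a) allowed
(b) forbidden (ΔS fails)
(c) forbidden (parity, ΔL, ΔJ fail)
(d) forbidden (ΔL, ΔJ fail)
(e) forbidden (ΔS fails)
(f) forbidden (ΔS fails)
(g) forbidden (ΔS, ΔL, ΔJ fail)
(h) forbidden (parity, ΔJ fail)
(i) forbidden (parity, ΔJ fail)
(j) forbidden (ΔS, ΔL, ΔJ fail)
Total allowed: 1 of 10.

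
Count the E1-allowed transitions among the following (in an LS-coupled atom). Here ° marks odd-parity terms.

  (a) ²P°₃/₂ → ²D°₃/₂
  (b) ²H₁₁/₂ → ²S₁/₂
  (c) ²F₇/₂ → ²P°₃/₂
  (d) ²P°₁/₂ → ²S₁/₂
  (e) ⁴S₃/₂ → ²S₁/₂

(a) forbidden (parity fails)
(b) forbidden (parity, ΔL, ΔJ fail)
(c) forbidden (ΔL, ΔJ fail)
(d) allowed
(e) forbidden (parity, ΔS, ΔL fail)
Total allowed: 1 of 5.

1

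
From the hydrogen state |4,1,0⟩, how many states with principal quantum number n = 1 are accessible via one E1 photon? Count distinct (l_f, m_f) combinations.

1

E1 requires Δl = ±1, so l_f ∈ {0, 2}; with 0 ≤ l_f ≤ n_f−1 = 0, the allowed l_f values are {0}.
For l_f = 0: m_f ∈ {m_i−1, m_i, m_i+1} ∩ [−0, 0] = {0} → 1 state.
Total: 1.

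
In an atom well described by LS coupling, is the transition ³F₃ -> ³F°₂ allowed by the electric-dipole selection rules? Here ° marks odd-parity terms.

allowed

Initial level: S=1, L=3, J=3, parity even. Final level: S=1, L=3, J=2, parity odd.
Parity must change: even → odd — passes.
ΔS = 0: S: 1 → 1 — passes.
ΔL = 0, ±1 (not L=0↔0): L: 3 → 3, ΔL = +0 — passes.
ΔJ = 0, ±1 (not J=0↔0): J: 3 → 2, ΔJ = -1 — passes.
All four E1 rules are satisfied.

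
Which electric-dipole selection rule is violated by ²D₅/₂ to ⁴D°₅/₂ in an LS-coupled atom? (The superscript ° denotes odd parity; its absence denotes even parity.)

Initial level: S=1/2, L=2, J=5/2, parity even. Final level: S=3/2, L=2, J=5/2, parity odd.
Parity must change: even → odd — ✓.
ΔL = 0, ±1 (not L=0↔0): L: 2 → 2, ΔL = +0 — ✓.
ΔJ = 0, ±1 (not J=0↔0): J: 5/2 → 5/2, ΔJ = +0 — ✓.
ΔS = 0: S: 1/2 → 3/2 — ✗.

the ΔS = 0 rule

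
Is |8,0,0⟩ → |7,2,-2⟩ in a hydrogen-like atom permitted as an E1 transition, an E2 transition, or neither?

Δl = 2 − 0 = +2; l_i + l_f = 2.
Δm_l = -2.
E1 (Δl = ±1, |Δm_l| ≤ 1): not satisfied.
E2 (Δl = 0,±2, l_i+l_f ≥ 2, |Δm_l| ≤ 2): satisfied.

E2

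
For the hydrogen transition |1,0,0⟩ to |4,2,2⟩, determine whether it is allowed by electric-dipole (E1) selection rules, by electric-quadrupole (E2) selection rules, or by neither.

E2

Δl = 2 − 0 = +2; l_i + l_f = 2.
Δm_l = +2.
E1 (Δl = ±1, |Δm_l| ≤ 1): not satisfied.
E2 (Δl = 0,±2, l_i+l_f ≥ 2, |Δm_l| ≤ 2): satisfied.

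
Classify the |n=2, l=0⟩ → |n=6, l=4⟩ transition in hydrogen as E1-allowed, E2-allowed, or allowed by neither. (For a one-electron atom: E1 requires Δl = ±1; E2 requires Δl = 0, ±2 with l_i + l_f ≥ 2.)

neither

Δl = 4 − 0 = +4; l_i + l_f = 4.
E1 (Δl = ±1): not satisfied.
E2 (Δl = 0,±2, l_i+l_f ≥ 2): not satisfied.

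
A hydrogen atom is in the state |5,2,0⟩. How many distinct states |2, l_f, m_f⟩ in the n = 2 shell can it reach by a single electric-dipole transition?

E1 requires Δl = ±1, so l_f ∈ {1, 3}; with 0 ≤ l_f ≤ n_f−1 = 1, the allowed l_f values are {1}.
For l_f = 1: m_f ∈ {m_i−1, m_i, m_i+1} ∩ [−1, 1] = {-1, 0, 1} → 3 states.
Total: 3.

3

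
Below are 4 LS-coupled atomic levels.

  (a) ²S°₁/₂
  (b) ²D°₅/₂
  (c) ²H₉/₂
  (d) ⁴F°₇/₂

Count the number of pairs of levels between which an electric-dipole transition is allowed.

(a)–(b): forbidden (parity, ΔL, ΔJ).
(a)–(c): forbidden (ΔL, ΔJ).
(a)–(d): forbidden (parity, ΔS, ΔL, ΔJ).
(b)–(c): forbidden (ΔL, ΔJ).
(b)–(d): forbidden (parity, ΔS).
(c)–(d): forbidden (ΔS, ΔL).
Allowed pairs: 0 of 6.

0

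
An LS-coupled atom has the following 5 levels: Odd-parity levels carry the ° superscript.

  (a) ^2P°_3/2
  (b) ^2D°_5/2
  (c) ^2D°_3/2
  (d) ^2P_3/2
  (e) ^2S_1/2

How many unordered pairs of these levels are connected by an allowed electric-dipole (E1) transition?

(a)–(b): forbidden (parity).
(a)–(c): forbidden (parity).
(a)–(d): allowed.
(a)–(e): allowed.
(b)–(c): forbidden (parity).
(b)–(d): allowed.
(b)–(e): forbidden (ΔL, ΔJ).
(c)–(d): allowed.
(c)–(e): forbidden (ΔL).
(d)–(e): forbidden (parity).
Allowed pairs: 4 of 10.

4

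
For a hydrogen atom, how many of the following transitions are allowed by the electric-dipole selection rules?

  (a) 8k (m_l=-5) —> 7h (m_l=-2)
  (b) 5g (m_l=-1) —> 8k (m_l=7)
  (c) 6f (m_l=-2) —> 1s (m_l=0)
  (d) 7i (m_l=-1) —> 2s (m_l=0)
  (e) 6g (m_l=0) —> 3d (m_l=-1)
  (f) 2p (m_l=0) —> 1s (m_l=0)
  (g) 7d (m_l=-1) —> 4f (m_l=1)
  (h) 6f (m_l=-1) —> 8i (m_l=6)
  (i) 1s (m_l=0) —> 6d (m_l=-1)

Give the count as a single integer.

1

(a) forbidden — Δl = -2 (E1 requires Δl = ±1); Δm_l = +3 (E1 requires Δm_l = 0, ±1)
(b) forbidden — Δl = +3 (E1 requires Δl = ±1); Δm_l = +8 (E1 requires Δm_l = 0, ±1)
(c) forbidden — Δl = -3 (E1 requires Δl = ±1); Δm_l = +2 (E1 requires Δm_l = 0, ±1)
(d) forbidden — Δl = -6 (E1 requires Δl = ±1)
(e) forbidden — Δl = -2 (E1 requires Δl = ±1)
(f) allowed
(g) forbidden — Δm_l = +2 (E1 requires Δm_l = 0, ±1)
(h) forbidden — Δl = +3 (E1 requires Δl = ±1); Δm_l = +7 (E1 requires Δm_l = 0, ±1)
(i) forbidden — Δl = +2 (E1 requires Δl = ±1)
Total allowed: 1 of 9.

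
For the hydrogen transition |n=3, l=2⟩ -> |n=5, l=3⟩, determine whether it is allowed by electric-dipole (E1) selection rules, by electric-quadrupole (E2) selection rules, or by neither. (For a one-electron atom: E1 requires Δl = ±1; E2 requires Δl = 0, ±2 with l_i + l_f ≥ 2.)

Δl = 3 − 2 = +1; l_i + l_f = 5.
E1 (Δl = ±1): satisfied.
E2 (Δl = 0,±2, l_i+l_f ≥ 2): not satisfied.

E1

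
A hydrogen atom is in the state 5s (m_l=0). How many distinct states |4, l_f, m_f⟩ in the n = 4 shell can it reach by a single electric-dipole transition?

E1 requires Δl = ±1, so l_f ∈ {-1, 1}; with 0 ≤ l_f ≤ n_f−1 = 3, the allowed l_f values are {1}.
For l_f = 1: m_f ∈ {m_i−1, m_i, m_i+1} ∩ [−1, 1] = {-1, 0, 1} → 3 states.
Total: 3.

3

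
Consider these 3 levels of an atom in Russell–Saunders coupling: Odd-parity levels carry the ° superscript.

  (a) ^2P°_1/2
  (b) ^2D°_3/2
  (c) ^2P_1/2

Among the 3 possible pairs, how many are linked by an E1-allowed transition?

(a)–(b): forbidden (parity).
(a)–(c): allowed.
(b)–(c): allowed.
Allowed pairs: 2 of 3.

2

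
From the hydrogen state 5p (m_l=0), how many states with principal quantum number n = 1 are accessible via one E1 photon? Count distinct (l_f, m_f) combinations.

E1 requires Δl = ±1, so l_f ∈ {0, 2}; with 0 ≤ l_f ≤ n_f−1 = 0, the allowed l_f values are {0}.
For l_f = 0: m_f ∈ {m_i−1, m_i, m_i+1} ∩ [−0, 0] = {0} → 1 state.
Total: 1.

1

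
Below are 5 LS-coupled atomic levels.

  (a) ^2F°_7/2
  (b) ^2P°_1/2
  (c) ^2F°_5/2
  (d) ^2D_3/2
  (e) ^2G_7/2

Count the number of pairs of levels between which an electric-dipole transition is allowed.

4

(a)–(b): forbidden (parity, ΔL, ΔJ).
(a)–(c): forbidden (parity).
(a)–(d): forbidden (ΔJ).
(a)–(e): allowed.
(b)–(c): forbidden (parity, ΔL, ΔJ).
(b)–(d): allowed.
(b)–(e): forbidden (ΔL, ΔJ).
(c)–(d): allowed.
(c)–(e): allowed.
(d)–(e): forbidden (parity, ΔL, ΔJ).
Allowed pairs: 4 of 10.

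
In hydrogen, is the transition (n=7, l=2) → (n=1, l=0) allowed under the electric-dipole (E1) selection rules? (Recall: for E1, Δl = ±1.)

l: 2 → 0 (Δl = -2). Δl = ±1 fails.
The transition is electric-dipole forbidden.

forbidden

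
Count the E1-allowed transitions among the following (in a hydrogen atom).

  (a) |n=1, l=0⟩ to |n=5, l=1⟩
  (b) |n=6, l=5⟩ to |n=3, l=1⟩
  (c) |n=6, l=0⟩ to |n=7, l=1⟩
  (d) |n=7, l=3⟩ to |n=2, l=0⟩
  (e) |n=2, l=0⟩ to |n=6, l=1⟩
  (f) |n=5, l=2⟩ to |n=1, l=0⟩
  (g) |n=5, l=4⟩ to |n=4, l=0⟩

(a) allowed
(b) forbidden — Δl = -4 (E1 requires Δl = ±1)
(c) allowed
(d) forbidden — Δl = -3 (E1 requires Δl = ±1)
(e) allowed
(f) forbidden — Δl = -2 (E1 requires Δl = ±1)
(g) forbidden — Δl = -4 (E1 requires Δl = ±1)
Total allowed: 3 of 7.

3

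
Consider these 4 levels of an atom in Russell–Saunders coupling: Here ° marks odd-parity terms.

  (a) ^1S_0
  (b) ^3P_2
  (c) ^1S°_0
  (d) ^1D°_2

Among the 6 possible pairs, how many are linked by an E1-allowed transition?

0

(a)–(b): forbidden (parity, ΔS, ΔJ).
(a)–(c): forbidden (ΔL, ΔJ).
(a)–(d): forbidden (ΔL, ΔJ).
(b)–(c): forbidden (ΔS, ΔJ).
(b)–(d): forbidden (ΔS).
(c)–(d): forbidden (parity, ΔL, ΔJ).
Allowed pairs: 0 of 6.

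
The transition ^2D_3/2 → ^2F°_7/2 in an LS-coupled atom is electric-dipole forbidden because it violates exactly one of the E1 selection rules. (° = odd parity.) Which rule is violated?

Reading off the term symbols: S 1/2→1/2, L 2→3, J 3/2→7/2, parity even→odd.
Parity must change: even → odd — ✓.
ΔS = 0: S: 1/2 → 1/2 — ✓.
ΔL = 0, ±1 (not L=0↔0): L: 2 → 3, ΔL = +1 — ✓.
ΔJ = 0, ±1 (not J=0↔0): J: 3/2 → 7/2, ΔJ = +2 — ✗.

the ΔJ = 0, ±1 rule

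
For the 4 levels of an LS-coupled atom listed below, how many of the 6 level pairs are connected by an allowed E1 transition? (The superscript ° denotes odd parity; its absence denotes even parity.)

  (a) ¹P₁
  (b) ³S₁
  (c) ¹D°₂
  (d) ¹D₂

2

(a)–(b): forbidden (parity, ΔS).
(a)–(c): allowed.
(a)–(d): forbidden (parity).
(b)–(c): forbidden (ΔS, ΔL).
(b)–(d): forbidden (parity, ΔS, ΔL).
(c)–(d): allowed.
Allowed pairs: 2 of 6.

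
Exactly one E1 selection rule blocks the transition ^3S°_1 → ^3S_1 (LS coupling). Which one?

the L=0 ↔ L=0 exclusion

Initial level: S=1, L=0, J=1, parity odd. Final level: S=1, L=0, J=1, parity even.
Parity must change: odd → even — passes.
ΔS = 0: S: 1 → 1 — passes.
ΔL = 0, ±1 (not L=0↔0): L: 0 → 0, ΔL = +0 — fails.
ΔJ = 0, ±1 (not J=0↔0): J: 1 → 1, ΔJ = +0 — passes.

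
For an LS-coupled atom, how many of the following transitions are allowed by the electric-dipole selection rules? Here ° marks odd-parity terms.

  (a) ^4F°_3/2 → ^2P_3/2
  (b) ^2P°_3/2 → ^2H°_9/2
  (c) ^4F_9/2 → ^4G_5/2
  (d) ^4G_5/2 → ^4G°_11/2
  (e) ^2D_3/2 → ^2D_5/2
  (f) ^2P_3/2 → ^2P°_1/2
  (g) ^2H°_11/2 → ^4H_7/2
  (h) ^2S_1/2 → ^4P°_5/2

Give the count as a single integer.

(a) forbidden (ΔS, ΔL fail)
(b) forbidden (parity, ΔL, ΔJ fail)
(c) forbidden (parity, ΔJ fail)
(d) forbidden (ΔJ fails)
(e) forbidden (parity fails)
(f) allowed
(g) forbidden (ΔS, ΔJ fail)
(h) forbidden (ΔS, ΔJ fail)
Total allowed: 1 of 8.

1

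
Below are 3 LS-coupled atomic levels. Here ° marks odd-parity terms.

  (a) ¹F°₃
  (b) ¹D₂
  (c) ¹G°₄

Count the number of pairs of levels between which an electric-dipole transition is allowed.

1

(a)–(b): allowed.
(a)–(c): forbidden (parity).
(b)–(c): forbidden (ΔL, ΔJ).
Allowed pairs: 1 of 3.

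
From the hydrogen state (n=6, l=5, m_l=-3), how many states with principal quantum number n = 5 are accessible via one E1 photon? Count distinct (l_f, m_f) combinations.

3

E1 requires Δl = ±1, so l_f ∈ {4, 6}; with 0 ≤ l_f ≤ n_f−1 = 4, the allowed l_f values are {4}.
For l_f = 4: m_f ∈ {m_i−1, m_i, m_i+1} ∩ [−4, 4] = {-4, -3, -2} → 3 states.
Total: 3.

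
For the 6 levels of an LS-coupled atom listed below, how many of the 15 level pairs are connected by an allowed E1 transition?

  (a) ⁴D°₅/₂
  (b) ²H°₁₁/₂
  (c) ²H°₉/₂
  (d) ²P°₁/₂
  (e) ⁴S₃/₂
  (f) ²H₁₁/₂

2

(a)–(b): forbidden (parity, ΔS, ΔL, ΔJ).
(a)–(c): forbidden (parity, ΔS, ΔL, ΔJ).
(a)–(d): forbidden (parity, ΔS, ΔJ).
(a)–(e): forbidden (ΔL).
(a)–(f): forbidden (ΔS, ΔL, ΔJ).
(b)–(c): forbidden (parity).
(b)–(d): forbidden (parity, ΔL, ΔJ).
(b)–(e): forbidden (ΔS, ΔL, ΔJ).
(b)–(f): allowed.
(c)–(d): forbidden (parity, ΔL, ΔJ).
(c)–(e): forbidden (ΔS, ΔL, ΔJ).
(c)–(f): allowed.
(d)–(e): forbidden (ΔS).
(d)–(f): forbidden (ΔL, ΔJ).
(e)–(f): forbidden (parity, ΔS, ΔL, ΔJ).
Allowed pairs: 2 of 15.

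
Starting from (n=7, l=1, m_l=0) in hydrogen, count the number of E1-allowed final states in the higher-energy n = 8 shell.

E1 requires Δl = ±1, so l_f ∈ {0, 2}; with 0 ≤ l_f ≤ n_f−1 = 7, the allowed l_f values are {0, 2}.
For l_f = 0: m_f ∈ {m_i−1, m_i, m_i+1} ∩ [−0, 0] = {0} → 1 state.
For l_f = 2: m_f ∈ {m_i−1, m_i, m_i+1} ∩ [−2, 2] = {-1, 0, 1} → 3 states.
Total: 4.

4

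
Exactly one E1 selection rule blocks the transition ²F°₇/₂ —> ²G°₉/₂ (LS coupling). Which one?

parity

Parity must change: odd → odd — fails.
ΔS = 0: S: 1/2 → 1/2 — passes.
ΔL = 0, ±1 (not L=0↔0): L: 3 → 4, ΔL = +1 — passes.
ΔJ = 0, ±1 (not J=0↔0): J: 7/2 → 9/2, ΔJ = +1 — passes.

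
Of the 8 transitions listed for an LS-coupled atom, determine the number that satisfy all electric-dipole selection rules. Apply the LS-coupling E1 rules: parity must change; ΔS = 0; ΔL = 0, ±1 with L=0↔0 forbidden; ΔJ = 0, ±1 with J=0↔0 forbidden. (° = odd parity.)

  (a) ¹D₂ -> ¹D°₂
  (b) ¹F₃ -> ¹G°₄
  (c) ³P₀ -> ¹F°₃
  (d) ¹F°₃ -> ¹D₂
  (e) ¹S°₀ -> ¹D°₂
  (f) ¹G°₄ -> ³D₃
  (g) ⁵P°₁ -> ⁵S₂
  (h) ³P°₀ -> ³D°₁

(a) allowed
(b) allowed
(c) forbidden (ΔS, ΔL, ΔJ fail)
(d) allowed
(e) forbidden (parity, ΔL, ΔJ fail)
(f) forbidden (ΔS, ΔL fail)
(g) allowed
(h) forbidden (parity fails)
Total allowed: 4 of 8.

4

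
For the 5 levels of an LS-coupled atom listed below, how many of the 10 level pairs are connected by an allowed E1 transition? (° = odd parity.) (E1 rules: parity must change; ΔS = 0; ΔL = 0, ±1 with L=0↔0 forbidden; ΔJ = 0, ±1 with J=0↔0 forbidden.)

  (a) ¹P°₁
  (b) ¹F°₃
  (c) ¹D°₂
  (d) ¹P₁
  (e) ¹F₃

4

(a)–(b): forbidden (parity, ΔL, ΔJ).
(a)–(c): forbidden (parity).
(a)–(d): allowed.
(a)–(e): forbidden (ΔL, ΔJ).
(b)–(c): forbidden (parity).
(b)–(d): forbidden (ΔL, ΔJ).
(b)–(e): allowed.
(c)–(d): allowed.
(c)–(e): allowed.
(d)–(e): forbidden (parity, ΔL, ΔJ).
Allowed pairs: 4 of 10.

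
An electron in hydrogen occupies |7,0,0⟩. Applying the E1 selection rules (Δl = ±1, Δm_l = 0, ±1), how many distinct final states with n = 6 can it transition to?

3

E1 requires Δl = ±1, so l_f ∈ {-1, 1}; with 0 ≤ l_f ≤ n_f−1 = 5, the allowed l_f values are {1}.
For l_f = 1: m_f ∈ {m_i−1, m_i, m_i+1} ∩ [−1, 1] = {-1, 0, 1} → 3 states.
Total: 3.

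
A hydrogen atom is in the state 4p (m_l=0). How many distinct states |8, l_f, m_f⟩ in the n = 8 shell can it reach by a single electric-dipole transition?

4

E1 requires Δl = ±1, so l_f ∈ {0, 2}; with 0 ≤ l_f ≤ n_f−1 = 7, the allowed l_f values are {0, 2}.
For l_f = 0: m_f ∈ {m_i−1, m_i, m_i+1} ∩ [−0, 0] = {0} → 1 state.
For l_f = 2: m_f ∈ {m_i−1, m_i, m_i+1} ∩ [−2, 2] = {-1, 0, 1} → 3 states.
Total: 4.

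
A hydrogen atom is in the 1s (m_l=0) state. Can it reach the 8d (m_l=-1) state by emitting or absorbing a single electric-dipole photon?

Initial l = 0, final l = 2, so Δl = +2. E1 requires Δl = ±1: fails.
Δm_l = -1 − (0) = -1. E1 requires Δm_l = 0, ±1: passes.
The transition is electric-dipole forbidden.

forbidden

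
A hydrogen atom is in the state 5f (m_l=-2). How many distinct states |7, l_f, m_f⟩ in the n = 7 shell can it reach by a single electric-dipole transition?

E1 requires Δl = ±1, so l_f ∈ {2, 4}; with 0 ≤ l_f ≤ n_f−1 = 6, the allowed l_f values are {2, 4}.
For l_f = 2: m_f ∈ {m_i−1, m_i, m_i+1} ∩ [−2, 2] = {-2, -1} → 2 states.
For l_f = 4: m_f ∈ {m_i−1, m_i, m_i+1} ∩ [−4, 4] = {-3, -2, -1} → 3 states.
Total: 5.

5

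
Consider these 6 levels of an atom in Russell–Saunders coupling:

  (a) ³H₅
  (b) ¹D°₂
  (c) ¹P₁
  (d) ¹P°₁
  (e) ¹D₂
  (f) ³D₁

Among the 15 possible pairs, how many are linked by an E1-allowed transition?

4

(a)–(b): forbidden (ΔS, ΔL, ΔJ).
(a)–(c): forbidden (parity, ΔS, ΔL, ΔJ).
(a)–(d): forbidden (ΔS, ΔL, ΔJ).
(a)–(e): forbidden (parity, ΔS, ΔL, ΔJ).
(a)–(f): forbidden (parity, ΔL, ΔJ).
(b)–(c): allowed.
(b)–(d): forbidden (parity).
(b)–(e): allowed.
(b)–(f): forbidden (ΔS).
(c)–(d): allowed.
(c)–(e): forbidden (parity).
(c)–(f): forbidden (parity, ΔS).
(d)–(e): allowed.
(d)–(f): forbidden (ΔS).
(e)–(f): forbidden (parity, ΔS).
Allowed pairs: 4 of 15.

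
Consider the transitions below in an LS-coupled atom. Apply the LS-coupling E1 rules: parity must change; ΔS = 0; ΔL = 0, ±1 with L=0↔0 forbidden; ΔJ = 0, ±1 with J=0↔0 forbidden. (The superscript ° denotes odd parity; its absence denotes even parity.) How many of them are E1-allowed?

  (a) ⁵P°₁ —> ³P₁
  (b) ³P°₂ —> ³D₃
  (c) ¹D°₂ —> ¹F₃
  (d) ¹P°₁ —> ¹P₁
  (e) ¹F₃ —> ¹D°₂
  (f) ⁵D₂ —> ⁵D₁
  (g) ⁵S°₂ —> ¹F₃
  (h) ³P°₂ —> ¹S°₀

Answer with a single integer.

4

(a) forbidden (ΔS fails)
(b) allowed
(c) allowed
(d) allowed
(e) allowed
(f) forbidden (parity fails)
(g) forbidden (ΔS, ΔL fail)
(h) forbidden (parity, ΔS, ΔJ fail)
Total allowed: 4 of 8.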